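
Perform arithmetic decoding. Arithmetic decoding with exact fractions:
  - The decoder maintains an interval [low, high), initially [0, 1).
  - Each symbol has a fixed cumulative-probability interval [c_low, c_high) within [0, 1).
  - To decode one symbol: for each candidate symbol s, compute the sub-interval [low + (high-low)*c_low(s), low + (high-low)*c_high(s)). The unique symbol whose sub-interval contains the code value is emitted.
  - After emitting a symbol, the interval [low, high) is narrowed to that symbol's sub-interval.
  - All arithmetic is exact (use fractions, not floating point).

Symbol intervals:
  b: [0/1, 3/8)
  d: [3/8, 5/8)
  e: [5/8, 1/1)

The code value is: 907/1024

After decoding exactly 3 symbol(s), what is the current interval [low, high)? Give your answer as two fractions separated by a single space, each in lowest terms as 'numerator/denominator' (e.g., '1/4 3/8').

Step 1: interval [0/1, 1/1), width = 1/1 - 0/1 = 1/1
  'b': [0/1 + 1/1*0/1, 0/1 + 1/1*3/8) = [0/1, 3/8)
  'd': [0/1 + 1/1*3/8, 0/1 + 1/1*5/8) = [3/8, 5/8)
  'e': [0/1 + 1/1*5/8, 0/1 + 1/1*1/1) = [5/8, 1/1) <- contains code 907/1024
  emit 'e', narrow to [5/8, 1/1)
Step 2: interval [5/8, 1/1), width = 1/1 - 5/8 = 3/8
  'b': [5/8 + 3/8*0/1, 5/8 + 3/8*3/8) = [5/8, 49/64)
  'd': [5/8 + 3/8*3/8, 5/8 + 3/8*5/8) = [49/64, 55/64)
  'e': [5/8 + 3/8*5/8, 5/8 + 3/8*1/1) = [55/64, 1/1) <- contains code 907/1024
  emit 'e', narrow to [55/64, 1/1)
Step 3: interval [55/64, 1/1), width = 1/1 - 55/64 = 9/64
  'b': [55/64 + 9/64*0/1, 55/64 + 9/64*3/8) = [55/64, 467/512) <- contains code 907/1024
  'd': [55/64 + 9/64*3/8, 55/64 + 9/64*5/8) = [467/512, 485/512)
  'e': [55/64 + 9/64*5/8, 55/64 + 9/64*1/1) = [485/512, 1/1)
  emit 'b', narrow to [55/64, 467/512)

Answer: 55/64 467/512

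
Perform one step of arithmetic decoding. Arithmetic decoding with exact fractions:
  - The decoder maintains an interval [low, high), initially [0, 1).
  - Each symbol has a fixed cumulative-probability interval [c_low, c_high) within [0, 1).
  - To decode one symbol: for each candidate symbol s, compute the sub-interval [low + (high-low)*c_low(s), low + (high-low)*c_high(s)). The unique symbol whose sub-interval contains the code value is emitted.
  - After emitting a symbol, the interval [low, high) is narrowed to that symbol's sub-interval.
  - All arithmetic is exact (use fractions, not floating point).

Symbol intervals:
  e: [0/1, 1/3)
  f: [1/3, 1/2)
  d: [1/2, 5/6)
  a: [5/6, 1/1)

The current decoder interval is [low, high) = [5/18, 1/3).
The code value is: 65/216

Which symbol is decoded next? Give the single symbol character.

Answer: f

Derivation:
Interval width = high − low = 1/3 − 5/18 = 1/18
Scaled code = (code − low) / width = (65/216 − 5/18) / 1/18 = 5/12
  e: [0/1, 1/3) 
  f: [1/3, 1/2) ← scaled code falls here ✓
  d: [1/2, 5/6) 
  a: [5/6, 1/1) 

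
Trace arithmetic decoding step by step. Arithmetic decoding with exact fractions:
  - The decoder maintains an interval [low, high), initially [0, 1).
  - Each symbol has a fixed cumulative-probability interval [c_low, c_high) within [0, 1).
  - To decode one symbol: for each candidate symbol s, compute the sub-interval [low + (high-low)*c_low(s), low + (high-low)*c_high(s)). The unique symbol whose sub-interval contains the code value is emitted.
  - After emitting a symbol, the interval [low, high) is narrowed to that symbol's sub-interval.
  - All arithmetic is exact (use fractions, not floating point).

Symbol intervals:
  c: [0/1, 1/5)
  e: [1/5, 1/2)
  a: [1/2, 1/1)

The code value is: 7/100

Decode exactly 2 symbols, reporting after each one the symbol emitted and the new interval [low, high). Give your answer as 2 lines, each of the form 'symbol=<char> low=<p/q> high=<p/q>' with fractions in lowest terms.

Step 1: interval [0/1, 1/1), width = 1/1 - 0/1 = 1/1
  'c': [0/1 + 1/1*0/1, 0/1 + 1/1*1/5) = [0/1, 1/5) <- contains code 7/100
  'e': [0/1 + 1/1*1/5, 0/1 + 1/1*1/2) = [1/5, 1/2)
  'a': [0/1 + 1/1*1/2, 0/1 + 1/1*1/1) = [1/2, 1/1)
  emit 'c', narrow to [0/1, 1/5)
Step 2: interval [0/1, 1/5), width = 1/5 - 0/1 = 1/5
  'c': [0/1 + 1/5*0/1, 0/1 + 1/5*1/5) = [0/1, 1/25)
  'e': [0/1 + 1/5*1/5, 0/1 + 1/5*1/2) = [1/25, 1/10) <- contains code 7/100
  'a': [0/1 + 1/5*1/2, 0/1 + 1/5*1/1) = [1/10, 1/5)
  emit 'e', narrow to [1/25, 1/10)

Answer: symbol=c low=0/1 high=1/5
symbol=e low=1/25 high=1/10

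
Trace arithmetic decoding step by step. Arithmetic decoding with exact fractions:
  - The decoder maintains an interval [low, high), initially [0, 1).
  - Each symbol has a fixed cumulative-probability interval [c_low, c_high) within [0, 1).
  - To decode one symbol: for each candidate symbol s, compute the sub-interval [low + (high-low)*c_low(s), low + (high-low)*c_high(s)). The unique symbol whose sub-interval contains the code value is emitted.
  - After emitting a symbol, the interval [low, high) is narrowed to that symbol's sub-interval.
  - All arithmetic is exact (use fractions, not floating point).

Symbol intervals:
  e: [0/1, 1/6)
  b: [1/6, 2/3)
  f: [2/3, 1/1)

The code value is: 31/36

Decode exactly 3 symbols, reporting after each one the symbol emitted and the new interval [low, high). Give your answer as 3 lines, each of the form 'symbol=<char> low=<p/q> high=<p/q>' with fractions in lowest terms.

Step 1: interval [0/1, 1/1), width = 1/1 - 0/1 = 1/1
  'e': [0/1 + 1/1*0/1, 0/1 + 1/1*1/6) = [0/1, 1/6)
  'b': [0/1 + 1/1*1/6, 0/1 + 1/1*2/3) = [1/6, 2/3)
  'f': [0/1 + 1/1*2/3, 0/1 + 1/1*1/1) = [2/3, 1/1) <- contains code 31/36
  emit 'f', narrow to [2/3, 1/1)
Step 2: interval [2/3, 1/1), width = 1/1 - 2/3 = 1/3
  'e': [2/3 + 1/3*0/1, 2/3 + 1/3*1/6) = [2/3, 13/18)
  'b': [2/3 + 1/3*1/6, 2/3 + 1/3*2/3) = [13/18, 8/9) <- contains code 31/36
  'f': [2/3 + 1/3*2/3, 2/3 + 1/3*1/1) = [8/9, 1/1)
  emit 'b', narrow to [13/18, 8/9)
Step 3: interval [13/18, 8/9), width = 8/9 - 13/18 = 1/6
  'e': [13/18 + 1/6*0/1, 13/18 + 1/6*1/6) = [13/18, 3/4)
  'b': [13/18 + 1/6*1/6, 13/18 + 1/6*2/3) = [3/4, 5/6)
  'f': [13/18 + 1/6*2/3, 13/18 + 1/6*1/1) = [5/6, 8/9) <- contains code 31/36
  emit 'f', narrow to [5/6, 8/9)

Answer: symbol=f low=2/3 high=1/1
symbol=b low=13/18 high=8/9
symbol=f low=5/6 high=8/9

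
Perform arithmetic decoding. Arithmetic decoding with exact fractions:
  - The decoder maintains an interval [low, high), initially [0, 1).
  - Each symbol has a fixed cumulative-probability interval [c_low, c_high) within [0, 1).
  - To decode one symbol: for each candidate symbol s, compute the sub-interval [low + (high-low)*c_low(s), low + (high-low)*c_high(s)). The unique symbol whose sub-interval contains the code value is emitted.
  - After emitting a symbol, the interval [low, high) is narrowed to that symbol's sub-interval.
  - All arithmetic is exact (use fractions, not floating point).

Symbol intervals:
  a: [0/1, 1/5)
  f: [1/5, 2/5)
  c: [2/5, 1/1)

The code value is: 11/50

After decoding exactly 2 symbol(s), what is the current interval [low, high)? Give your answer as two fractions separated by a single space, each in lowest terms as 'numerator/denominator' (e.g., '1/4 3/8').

Answer: 1/5 6/25

Derivation:
Step 1: interval [0/1, 1/1), width = 1/1 - 0/1 = 1/1
  'a': [0/1 + 1/1*0/1, 0/1 + 1/1*1/5) = [0/1, 1/5)
  'f': [0/1 + 1/1*1/5, 0/1 + 1/1*2/5) = [1/5, 2/5) <- contains code 11/50
  'c': [0/1 + 1/1*2/5, 0/1 + 1/1*1/1) = [2/5, 1/1)
  emit 'f', narrow to [1/5, 2/5)
Step 2: interval [1/5, 2/5), width = 2/5 - 1/5 = 1/5
  'a': [1/5 + 1/5*0/1, 1/5 + 1/5*1/5) = [1/5, 6/25) <- contains code 11/50
  'f': [1/5 + 1/5*1/5, 1/5 + 1/5*2/5) = [6/25, 7/25)
  'c': [1/5 + 1/5*2/5, 1/5 + 1/5*1/1) = [7/25, 2/5)
  emit 'a', narrow to [1/5, 6/25)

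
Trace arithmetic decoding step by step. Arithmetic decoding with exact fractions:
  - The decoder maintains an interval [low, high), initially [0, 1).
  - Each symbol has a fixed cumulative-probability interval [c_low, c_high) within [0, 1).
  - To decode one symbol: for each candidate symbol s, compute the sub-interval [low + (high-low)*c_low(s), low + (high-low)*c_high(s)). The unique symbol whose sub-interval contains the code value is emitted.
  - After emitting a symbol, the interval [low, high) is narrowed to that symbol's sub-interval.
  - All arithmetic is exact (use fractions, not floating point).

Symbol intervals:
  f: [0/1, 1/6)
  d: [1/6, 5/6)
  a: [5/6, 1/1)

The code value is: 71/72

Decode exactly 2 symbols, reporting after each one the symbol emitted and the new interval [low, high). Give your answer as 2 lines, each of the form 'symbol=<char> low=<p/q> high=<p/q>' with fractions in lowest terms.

Step 1: interval [0/1, 1/1), width = 1/1 - 0/1 = 1/1
  'f': [0/1 + 1/1*0/1, 0/1 + 1/1*1/6) = [0/1, 1/6)
  'd': [0/1 + 1/1*1/6, 0/1 + 1/1*5/6) = [1/6, 5/6)
  'a': [0/1 + 1/1*5/6, 0/1 + 1/1*1/1) = [5/6, 1/1) <- contains code 71/72
  emit 'a', narrow to [5/6, 1/1)
Step 2: interval [5/6, 1/1), width = 1/1 - 5/6 = 1/6
  'f': [5/6 + 1/6*0/1, 5/6 + 1/6*1/6) = [5/6, 31/36)
  'd': [5/6 + 1/6*1/6, 5/6 + 1/6*5/6) = [31/36, 35/36)
  'a': [5/6 + 1/6*5/6, 5/6 + 1/6*1/1) = [35/36, 1/1) <- contains code 71/72
  emit 'a', narrow to [35/36, 1/1)

Answer: symbol=a low=5/6 high=1/1
symbol=a low=35/36 high=1/1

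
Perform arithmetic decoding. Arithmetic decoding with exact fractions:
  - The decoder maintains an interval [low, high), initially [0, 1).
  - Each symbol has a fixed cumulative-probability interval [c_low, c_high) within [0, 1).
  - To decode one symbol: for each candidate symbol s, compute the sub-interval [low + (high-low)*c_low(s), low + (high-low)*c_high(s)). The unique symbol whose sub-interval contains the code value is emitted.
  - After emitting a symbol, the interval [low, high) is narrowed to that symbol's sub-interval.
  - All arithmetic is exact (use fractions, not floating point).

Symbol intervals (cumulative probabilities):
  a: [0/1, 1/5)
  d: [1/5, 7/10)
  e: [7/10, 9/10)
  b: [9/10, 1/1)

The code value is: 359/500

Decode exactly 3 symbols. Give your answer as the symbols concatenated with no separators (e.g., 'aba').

Answer: ead

Derivation:
Step 1: interval [0/1, 1/1), width = 1/1 - 0/1 = 1/1
  'a': [0/1 + 1/1*0/1, 0/1 + 1/1*1/5) = [0/1, 1/5)
  'd': [0/1 + 1/1*1/5, 0/1 + 1/1*7/10) = [1/5, 7/10)
  'e': [0/1 + 1/1*7/10, 0/1 + 1/1*9/10) = [7/10, 9/10) <- contains code 359/500
  'b': [0/1 + 1/1*9/10, 0/1 + 1/1*1/1) = [9/10, 1/1)
  emit 'e', narrow to [7/10, 9/10)
Step 2: interval [7/10, 9/10), width = 9/10 - 7/10 = 1/5
  'a': [7/10 + 1/5*0/1, 7/10 + 1/5*1/5) = [7/10, 37/50) <- contains code 359/500
  'd': [7/10 + 1/5*1/5, 7/10 + 1/5*7/10) = [37/50, 21/25)
  'e': [7/10 + 1/5*7/10, 7/10 + 1/5*9/10) = [21/25, 22/25)
  'b': [7/10 + 1/5*9/10, 7/10 + 1/5*1/1) = [22/25, 9/10)
  emit 'a', narrow to [7/10, 37/50)
Step 3: interval [7/10, 37/50), width = 37/50 - 7/10 = 1/25
  'a': [7/10 + 1/25*0/1, 7/10 + 1/25*1/5) = [7/10, 177/250)
  'd': [7/10 + 1/25*1/5, 7/10 + 1/25*7/10) = [177/250, 91/125) <- contains code 359/500
  'e': [7/10 + 1/25*7/10, 7/10 + 1/25*9/10) = [91/125, 92/125)
  'b': [7/10 + 1/25*9/10, 7/10 + 1/25*1/1) = [92/125, 37/50)
  emit 'd', narrow to [177/250, 91/125)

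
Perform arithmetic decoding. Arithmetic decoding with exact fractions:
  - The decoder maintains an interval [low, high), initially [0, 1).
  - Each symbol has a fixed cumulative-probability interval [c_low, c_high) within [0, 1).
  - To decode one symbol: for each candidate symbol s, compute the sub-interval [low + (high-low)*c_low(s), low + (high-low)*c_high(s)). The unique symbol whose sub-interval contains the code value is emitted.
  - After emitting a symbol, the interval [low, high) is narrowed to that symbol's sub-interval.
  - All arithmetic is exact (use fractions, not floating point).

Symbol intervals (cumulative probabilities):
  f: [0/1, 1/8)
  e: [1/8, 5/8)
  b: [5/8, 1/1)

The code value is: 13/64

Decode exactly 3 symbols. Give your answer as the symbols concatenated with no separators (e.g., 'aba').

Step 1: interval [0/1, 1/1), width = 1/1 - 0/1 = 1/1
  'f': [0/1 + 1/1*0/1, 0/1 + 1/1*1/8) = [0/1, 1/8)
  'e': [0/1 + 1/1*1/8, 0/1 + 1/1*5/8) = [1/8, 5/8) <- contains code 13/64
  'b': [0/1 + 1/1*5/8, 0/1 + 1/1*1/1) = [5/8, 1/1)
  emit 'e', narrow to [1/8, 5/8)
Step 2: interval [1/8, 5/8), width = 5/8 - 1/8 = 1/2
  'f': [1/8 + 1/2*0/1, 1/8 + 1/2*1/8) = [1/8, 3/16)
  'e': [1/8 + 1/2*1/8, 1/8 + 1/2*5/8) = [3/16, 7/16) <- contains code 13/64
  'b': [1/8 + 1/2*5/8, 1/8 + 1/2*1/1) = [7/16, 5/8)
  emit 'e', narrow to [3/16, 7/16)
Step 3: interval [3/16, 7/16), width = 7/16 - 3/16 = 1/4
  'f': [3/16 + 1/4*0/1, 3/16 + 1/4*1/8) = [3/16, 7/32) <- contains code 13/64
  'e': [3/16 + 1/4*1/8, 3/16 + 1/4*5/8) = [7/32, 11/32)
  'b': [3/16 + 1/4*5/8, 3/16 + 1/4*1/1) = [11/32, 7/16)
  emit 'f', narrow to [3/16, 7/32)

Answer: eef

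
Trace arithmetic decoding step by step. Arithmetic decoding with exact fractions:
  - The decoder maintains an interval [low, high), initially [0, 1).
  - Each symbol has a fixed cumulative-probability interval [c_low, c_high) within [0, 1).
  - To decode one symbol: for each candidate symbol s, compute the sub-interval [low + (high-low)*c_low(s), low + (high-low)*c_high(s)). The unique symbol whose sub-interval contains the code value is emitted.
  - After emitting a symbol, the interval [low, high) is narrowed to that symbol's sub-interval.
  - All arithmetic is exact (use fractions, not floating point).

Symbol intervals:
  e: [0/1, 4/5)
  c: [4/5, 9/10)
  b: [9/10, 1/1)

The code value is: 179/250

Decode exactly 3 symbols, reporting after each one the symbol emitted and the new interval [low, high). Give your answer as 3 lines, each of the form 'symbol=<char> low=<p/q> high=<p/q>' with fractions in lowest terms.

Answer: symbol=e low=0/1 high=4/5
symbol=c low=16/25 high=18/25
symbol=b low=89/125 high=18/25

Derivation:
Step 1: interval [0/1, 1/1), width = 1/1 - 0/1 = 1/1
  'e': [0/1 + 1/1*0/1, 0/1 + 1/1*4/5) = [0/1, 4/5) <- contains code 179/250
  'c': [0/1 + 1/1*4/5, 0/1 + 1/1*9/10) = [4/5, 9/10)
  'b': [0/1 + 1/1*9/10, 0/1 + 1/1*1/1) = [9/10, 1/1)
  emit 'e', narrow to [0/1, 4/5)
Step 2: interval [0/1, 4/5), width = 4/5 - 0/1 = 4/5
  'e': [0/1 + 4/5*0/1, 0/1 + 4/5*4/5) = [0/1, 16/25)
  'c': [0/1 + 4/5*4/5, 0/1 + 4/5*9/10) = [16/25, 18/25) <- contains code 179/250
  'b': [0/1 + 4/5*9/10, 0/1 + 4/5*1/1) = [18/25, 4/5)
  emit 'c', narrow to [16/25, 18/25)
Step 3: interval [16/25, 18/25), width = 18/25 - 16/25 = 2/25
  'e': [16/25 + 2/25*0/1, 16/25 + 2/25*4/5) = [16/25, 88/125)
  'c': [16/25 + 2/25*4/5, 16/25 + 2/25*9/10) = [88/125, 89/125)
  'b': [16/25 + 2/25*9/10, 16/25 + 2/25*1/1) = [89/125, 18/25) <- contains code 179/250
  emit 'b', narrow to [89/125, 18/25)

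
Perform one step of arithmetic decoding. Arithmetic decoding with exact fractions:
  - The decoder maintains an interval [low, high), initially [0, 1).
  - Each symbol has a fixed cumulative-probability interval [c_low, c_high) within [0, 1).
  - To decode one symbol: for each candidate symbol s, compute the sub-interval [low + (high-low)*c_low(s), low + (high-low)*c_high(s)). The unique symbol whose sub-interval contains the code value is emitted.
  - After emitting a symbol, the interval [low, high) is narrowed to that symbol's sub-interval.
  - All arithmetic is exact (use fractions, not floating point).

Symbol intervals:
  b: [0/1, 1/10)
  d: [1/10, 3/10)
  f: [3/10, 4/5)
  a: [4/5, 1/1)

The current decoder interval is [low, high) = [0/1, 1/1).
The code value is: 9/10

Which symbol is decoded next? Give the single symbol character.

Interval width = high − low = 1/1 − 0/1 = 1/1
Scaled code = (code − low) / width = (9/10 − 0/1) / 1/1 = 9/10
  b: [0/1, 1/10) 
  d: [1/10, 3/10) 
  f: [3/10, 4/5) 
  a: [4/5, 1/1) ← scaled code falls here ✓

Answer: a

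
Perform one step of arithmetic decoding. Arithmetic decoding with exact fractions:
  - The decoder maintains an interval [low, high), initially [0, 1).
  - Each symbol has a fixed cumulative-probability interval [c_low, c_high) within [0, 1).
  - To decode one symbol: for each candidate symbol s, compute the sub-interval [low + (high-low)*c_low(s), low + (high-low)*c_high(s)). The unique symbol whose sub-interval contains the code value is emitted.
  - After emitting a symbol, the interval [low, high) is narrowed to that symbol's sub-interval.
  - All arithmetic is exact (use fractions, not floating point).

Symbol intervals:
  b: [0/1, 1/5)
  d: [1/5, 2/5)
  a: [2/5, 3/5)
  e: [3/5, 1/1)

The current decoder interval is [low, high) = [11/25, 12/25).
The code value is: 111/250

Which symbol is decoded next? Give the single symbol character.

Answer: b

Derivation:
Interval width = high − low = 12/25 − 11/25 = 1/25
Scaled code = (code − low) / width = (111/250 − 11/25) / 1/25 = 1/10
  b: [0/1, 1/5) ← scaled code falls here ✓
  d: [1/5, 2/5) 
  a: [2/5, 3/5) 
  e: [3/5, 1/1) 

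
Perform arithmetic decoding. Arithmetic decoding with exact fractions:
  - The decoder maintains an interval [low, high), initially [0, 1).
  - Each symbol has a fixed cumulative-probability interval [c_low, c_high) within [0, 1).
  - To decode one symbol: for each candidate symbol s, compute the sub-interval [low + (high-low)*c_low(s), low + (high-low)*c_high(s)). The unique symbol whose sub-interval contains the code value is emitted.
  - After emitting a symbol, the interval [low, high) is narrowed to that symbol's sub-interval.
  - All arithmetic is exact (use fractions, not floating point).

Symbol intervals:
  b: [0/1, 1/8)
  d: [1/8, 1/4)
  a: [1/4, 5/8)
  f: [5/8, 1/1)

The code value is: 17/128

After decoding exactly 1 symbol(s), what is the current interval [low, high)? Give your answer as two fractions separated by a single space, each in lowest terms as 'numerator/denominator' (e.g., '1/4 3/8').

Step 1: interval [0/1, 1/1), width = 1/1 - 0/1 = 1/1
  'b': [0/1 + 1/1*0/1, 0/1 + 1/1*1/8) = [0/1, 1/8)
  'd': [0/1 + 1/1*1/8, 0/1 + 1/1*1/4) = [1/8, 1/4) <- contains code 17/128
  'a': [0/1 + 1/1*1/4, 0/1 + 1/1*5/8) = [1/4, 5/8)
  'f': [0/1 + 1/1*5/8, 0/1 + 1/1*1/1) = [5/8, 1/1)
  emit 'd', narrow to [1/8, 1/4)

Answer: 1/8 1/4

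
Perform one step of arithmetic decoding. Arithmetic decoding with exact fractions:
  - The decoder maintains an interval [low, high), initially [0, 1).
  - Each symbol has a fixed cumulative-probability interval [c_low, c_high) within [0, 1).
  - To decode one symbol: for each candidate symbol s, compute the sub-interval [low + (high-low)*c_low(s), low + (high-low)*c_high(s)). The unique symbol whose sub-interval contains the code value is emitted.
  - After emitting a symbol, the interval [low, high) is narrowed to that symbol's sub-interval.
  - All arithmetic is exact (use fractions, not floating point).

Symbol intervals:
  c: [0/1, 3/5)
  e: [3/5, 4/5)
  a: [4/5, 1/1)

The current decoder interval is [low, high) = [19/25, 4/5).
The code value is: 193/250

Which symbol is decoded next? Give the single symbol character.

Answer: c

Derivation:
Interval width = high − low = 4/5 − 19/25 = 1/25
Scaled code = (code − low) / width = (193/250 − 19/25) / 1/25 = 3/10
  c: [0/1, 3/5) ← scaled code falls here ✓
  e: [3/5, 4/5) 
  a: [4/5, 1/1) 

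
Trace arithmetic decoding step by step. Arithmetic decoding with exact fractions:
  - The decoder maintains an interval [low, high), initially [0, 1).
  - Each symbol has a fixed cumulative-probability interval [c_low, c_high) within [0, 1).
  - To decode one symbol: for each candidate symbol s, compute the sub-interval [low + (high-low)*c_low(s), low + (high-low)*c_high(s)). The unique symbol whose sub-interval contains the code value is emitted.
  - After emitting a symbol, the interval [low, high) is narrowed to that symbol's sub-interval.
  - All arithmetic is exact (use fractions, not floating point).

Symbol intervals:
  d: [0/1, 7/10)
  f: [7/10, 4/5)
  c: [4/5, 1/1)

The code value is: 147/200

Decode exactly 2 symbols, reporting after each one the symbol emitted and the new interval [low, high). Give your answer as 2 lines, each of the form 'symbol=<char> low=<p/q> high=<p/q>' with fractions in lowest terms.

Answer: symbol=f low=7/10 high=4/5
symbol=d low=7/10 high=77/100

Derivation:
Step 1: interval [0/1, 1/1), width = 1/1 - 0/1 = 1/1
  'd': [0/1 + 1/1*0/1, 0/1 + 1/1*7/10) = [0/1, 7/10)
  'f': [0/1 + 1/1*7/10, 0/1 + 1/1*4/5) = [7/10, 4/5) <- contains code 147/200
  'c': [0/1 + 1/1*4/5, 0/1 + 1/1*1/1) = [4/5, 1/1)
  emit 'f', narrow to [7/10, 4/5)
Step 2: interval [7/10, 4/5), width = 4/5 - 7/10 = 1/10
  'd': [7/10 + 1/10*0/1, 7/10 + 1/10*7/10) = [7/10, 77/100) <- contains code 147/200
  'f': [7/10 + 1/10*7/10, 7/10 + 1/10*4/5) = [77/100, 39/50)
  'c': [7/10 + 1/10*4/5, 7/10 + 1/10*1/1) = [39/50, 4/5)
  emit 'd', narrow to [7/10, 77/100)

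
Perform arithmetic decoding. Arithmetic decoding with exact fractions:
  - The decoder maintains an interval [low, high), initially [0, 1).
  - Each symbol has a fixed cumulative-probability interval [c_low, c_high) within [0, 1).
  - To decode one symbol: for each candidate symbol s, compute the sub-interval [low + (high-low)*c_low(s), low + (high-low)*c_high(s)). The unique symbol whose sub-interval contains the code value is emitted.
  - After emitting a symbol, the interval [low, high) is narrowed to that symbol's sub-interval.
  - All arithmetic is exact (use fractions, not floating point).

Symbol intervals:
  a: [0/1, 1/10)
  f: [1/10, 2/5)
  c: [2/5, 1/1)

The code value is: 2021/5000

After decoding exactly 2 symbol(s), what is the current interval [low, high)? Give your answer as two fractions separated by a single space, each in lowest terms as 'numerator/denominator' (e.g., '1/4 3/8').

Step 1: interval [0/1, 1/1), width = 1/1 - 0/1 = 1/1
  'a': [0/1 + 1/1*0/1, 0/1 + 1/1*1/10) = [0/1, 1/10)
  'f': [0/1 + 1/1*1/10, 0/1 + 1/1*2/5) = [1/10, 2/5)
  'c': [0/1 + 1/1*2/5, 0/1 + 1/1*1/1) = [2/5, 1/1) <- contains code 2021/5000
  emit 'c', narrow to [2/5, 1/1)
Step 2: interval [2/5, 1/1), width = 1/1 - 2/5 = 3/5
  'a': [2/5 + 3/5*0/1, 2/5 + 3/5*1/10) = [2/5, 23/50) <- contains code 2021/5000
  'f': [2/5 + 3/5*1/10, 2/5 + 3/5*2/5) = [23/50, 16/25)
  'c': [2/5 + 3/5*2/5, 2/5 + 3/5*1/1) = [16/25, 1/1)
  emit 'a', narrow to [2/5, 23/50)

Answer: 2/5 23/50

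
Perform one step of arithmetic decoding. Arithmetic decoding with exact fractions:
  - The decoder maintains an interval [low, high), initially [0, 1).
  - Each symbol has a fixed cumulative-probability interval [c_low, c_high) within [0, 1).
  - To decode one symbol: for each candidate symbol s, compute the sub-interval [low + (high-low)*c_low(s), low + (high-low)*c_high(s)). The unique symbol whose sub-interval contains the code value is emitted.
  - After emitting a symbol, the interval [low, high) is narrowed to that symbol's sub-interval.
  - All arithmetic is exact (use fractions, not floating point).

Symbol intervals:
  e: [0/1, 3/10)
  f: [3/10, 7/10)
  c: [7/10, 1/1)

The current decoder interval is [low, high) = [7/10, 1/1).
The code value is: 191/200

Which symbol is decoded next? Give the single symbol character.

Answer: c

Derivation:
Interval width = high − low = 1/1 − 7/10 = 3/10
Scaled code = (code − low) / width = (191/200 − 7/10) / 3/10 = 17/20
  e: [0/1, 3/10) 
  f: [3/10, 7/10) 
  c: [7/10, 1/1) ← scaled code falls here ✓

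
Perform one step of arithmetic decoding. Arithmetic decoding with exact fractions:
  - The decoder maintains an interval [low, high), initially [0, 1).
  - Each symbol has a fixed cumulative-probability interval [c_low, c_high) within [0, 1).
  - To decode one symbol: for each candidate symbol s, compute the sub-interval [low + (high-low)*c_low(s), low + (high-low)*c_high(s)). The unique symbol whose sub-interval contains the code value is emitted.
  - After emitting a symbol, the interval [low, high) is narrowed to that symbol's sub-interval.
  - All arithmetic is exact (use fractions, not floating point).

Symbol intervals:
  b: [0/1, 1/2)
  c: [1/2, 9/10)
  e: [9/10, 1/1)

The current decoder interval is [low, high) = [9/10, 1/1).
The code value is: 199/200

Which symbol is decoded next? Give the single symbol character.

Interval width = high − low = 1/1 − 9/10 = 1/10
Scaled code = (code − low) / width = (199/200 − 9/10) / 1/10 = 19/20
  b: [0/1, 1/2) 
  c: [1/2, 9/10) 
  e: [9/10, 1/1) ← scaled code falls here ✓

Answer: e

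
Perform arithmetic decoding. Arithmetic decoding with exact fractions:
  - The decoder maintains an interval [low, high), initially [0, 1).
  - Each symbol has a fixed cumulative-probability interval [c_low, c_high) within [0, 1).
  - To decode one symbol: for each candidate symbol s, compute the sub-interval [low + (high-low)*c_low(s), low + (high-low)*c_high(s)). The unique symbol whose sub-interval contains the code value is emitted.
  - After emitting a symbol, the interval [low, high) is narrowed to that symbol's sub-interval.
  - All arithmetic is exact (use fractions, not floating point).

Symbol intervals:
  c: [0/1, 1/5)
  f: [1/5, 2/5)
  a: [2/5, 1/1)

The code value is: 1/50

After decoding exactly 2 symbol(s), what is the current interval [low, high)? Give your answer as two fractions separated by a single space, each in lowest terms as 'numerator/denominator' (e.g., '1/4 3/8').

Step 1: interval [0/1, 1/1), width = 1/1 - 0/1 = 1/1
  'c': [0/1 + 1/1*0/1, 0/1 + 1/1*1/5) = [0/1, 1/5) <- contains code 1/50
  'f': [0/1 + 1/1*1/5, 0/1 + 1/1*2/5) = [1/5, 2/5)
  'a': [0/1 + 1/1*2/5, 0/1 + 1/1*1/1) = [2/5, 1/1)
  emit 'c', narrow to [0/1, 1/5)
Step 2: interval [0/1, 1/5), width = 1/5 - 0/1 = 1/5
  'c': [0/1 + 1/5*0/1, 0/1 + 1/5*1/5) = [0/1, 1/25) <- contains code 1/50
  'f': [0/1 + 1/5*1/5, 0/1 + 1/5*2/5) = [1/25, 2/25)
  'a': [0/1 + 1/5*2/5, 0/1 + 1/5*1/1) = [2/25, 1/5)
  emit 'c', narrow to [0/1, 1/25)

Answer: 0/1 1/25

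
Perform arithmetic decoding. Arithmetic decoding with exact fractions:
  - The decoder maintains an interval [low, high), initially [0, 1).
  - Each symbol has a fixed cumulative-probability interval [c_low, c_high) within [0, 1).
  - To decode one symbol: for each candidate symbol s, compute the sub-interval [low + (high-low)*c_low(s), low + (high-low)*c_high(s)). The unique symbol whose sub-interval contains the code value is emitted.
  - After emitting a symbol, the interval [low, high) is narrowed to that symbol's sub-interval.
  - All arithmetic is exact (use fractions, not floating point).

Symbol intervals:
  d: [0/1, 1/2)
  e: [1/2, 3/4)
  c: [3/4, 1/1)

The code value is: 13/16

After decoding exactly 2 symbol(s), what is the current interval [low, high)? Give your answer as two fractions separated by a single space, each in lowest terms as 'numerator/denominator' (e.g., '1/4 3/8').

Step 1: interval [0/1, 1/1), width = 1/1 - 0/1 = 1/1
  'd': [0/1 + 1/1*0/1, 0/1 + 1/1*1/2) = [0/1, 1/2)
  'e': [0/1 + 1/1*1/2, 0/1 + 1/1*3/4) = [1/2, 3/4)
  'c': [0/1 + 1/1*3/4, 0/1 + 1/1*1/1) = [3/4, 1/1) <- contains code 13/16
  emit 'c', narrow to [3/4, 1/1)
Step 2: interval [3/4, 1/1), width = 1/1 - 3/4 = 1/4
  'd': [3/4 + 1/4*0/1, 3/4 + 1/4*1/2) = [3/4, 7/8) <- contains code 13/16
  'e': [3/4 + 1/4*1/2, 3/4 + 1/4*3/4) = [7/8, 15/16)
  'c': [3/4 + 1/4*3/4, 3/4 + 1/4*1/1) = [15/16, 1/1)
  emit 'd', narrow to [3/4, 7/8)

Answer: 3/4 7/8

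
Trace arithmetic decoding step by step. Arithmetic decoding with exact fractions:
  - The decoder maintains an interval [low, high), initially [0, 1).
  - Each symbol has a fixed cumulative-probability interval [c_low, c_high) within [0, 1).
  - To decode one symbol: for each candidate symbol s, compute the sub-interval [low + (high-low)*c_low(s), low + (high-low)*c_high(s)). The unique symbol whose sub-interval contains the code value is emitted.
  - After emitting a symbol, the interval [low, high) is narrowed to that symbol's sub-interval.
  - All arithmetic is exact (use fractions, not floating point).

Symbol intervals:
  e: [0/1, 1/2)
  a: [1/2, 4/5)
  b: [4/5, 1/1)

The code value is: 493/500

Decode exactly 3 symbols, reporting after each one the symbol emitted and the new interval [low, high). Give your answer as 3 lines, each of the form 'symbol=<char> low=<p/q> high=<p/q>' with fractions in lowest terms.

Answer: symbol=b low=4/5 high=1/1
symbol=b low=24/25 high=1/1
symbol=a low=49/50 high=124/125

Derivation:
Step 1: interval [0/1, 1/1), width = 1/1 - 0/1 = 1/1
  'e': [0/1 + 1/1*0/1, 0/1 + 1/1*1/2) = [0/1, 1/2)
  'a': [0/1 + 1/1*1/2, 0/1 + 1/1*4/5) = [1/2, 4/5)
  'b': [0/1 + 1/1*4/5, 0/1 + 1/1*1/1) = [4/5, 1/1) <- contains code 493/500
  emit 'b', narrow to [4/5, 1/1)
Step 2: interval [4/5, 1/1), width = 1/1 - 4/5 = 1/5
  'e': [4/5 + 1/5*0/1, 4/5 + 1/5*1/2) = [4/5, 9/10)
  'a': [4/5 + 1/5*1/2, 4/5 + 1/5*4/5) = [9/10, 24/25)
  'b': [4/5 + 1/5*4/5, 4/5 + 1/5*1/1) = [24/25, 1/1) <- contains code 493/500
  emit 'b', narrow to [24/25, 1/1)
Step 3: interval [24/25, 1/1), width = 1/1 - 24/25 = 1/25
  'e': [24/25 + 1/25*0/1, 24/25 + 1/25*1/2) = [24/25, 49/50)
  'a': [24/25 + 1/25*1/2, 24/25 + 1/25*4/5) = [49/50, 124/125) <- contains code 493/500
  'b': [24/25 + 1/25*4/5, 24/25 + 1/25*1/1) = [124/125, 1/1)
  emit 'a', narrow to [49/50, 124/125)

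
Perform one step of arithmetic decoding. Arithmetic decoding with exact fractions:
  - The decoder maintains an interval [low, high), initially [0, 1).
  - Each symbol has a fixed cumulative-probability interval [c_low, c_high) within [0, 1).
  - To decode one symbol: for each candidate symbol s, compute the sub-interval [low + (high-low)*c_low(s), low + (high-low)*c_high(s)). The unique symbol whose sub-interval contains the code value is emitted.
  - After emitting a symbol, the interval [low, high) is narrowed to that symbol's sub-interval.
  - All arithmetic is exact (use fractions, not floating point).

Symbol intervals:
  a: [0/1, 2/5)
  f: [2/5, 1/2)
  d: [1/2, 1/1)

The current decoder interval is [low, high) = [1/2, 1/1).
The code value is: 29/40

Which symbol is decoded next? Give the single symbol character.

Interval width = high − low = 1/1 − 1/2 = 1/2
Scaled code = (code − low) / width = (29/40 − 1/2) / 1/2 = 9/20
  a: [0/1, 2/5) 
  f: [2/5, 1/2) ← scaled code falls here ✓
  d: [1/2, 1/1) 

Answer: f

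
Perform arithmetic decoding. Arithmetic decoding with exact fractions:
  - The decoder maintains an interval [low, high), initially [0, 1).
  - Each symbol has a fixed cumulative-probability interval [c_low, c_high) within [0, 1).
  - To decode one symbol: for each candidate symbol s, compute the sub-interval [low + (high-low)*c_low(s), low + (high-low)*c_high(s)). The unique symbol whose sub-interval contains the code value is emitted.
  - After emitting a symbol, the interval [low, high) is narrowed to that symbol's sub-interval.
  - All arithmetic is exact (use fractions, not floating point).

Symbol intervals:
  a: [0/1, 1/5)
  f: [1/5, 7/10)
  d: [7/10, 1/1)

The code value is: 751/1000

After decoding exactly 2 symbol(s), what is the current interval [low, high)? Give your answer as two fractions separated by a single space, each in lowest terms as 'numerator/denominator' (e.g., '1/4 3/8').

Step 1: interval [0/1, 1/1), width = 1/1 - 0/1 = 1/1
  'a': [0/1 + 1/1*0/1, 0/1 + 1/1*1/5) = [0/1, 1/5)
  'f': [0/1 + 1/1*1/5, 0/1 + 1/1*7/10) = [1/5, 7/10)
  'd': [0/1 + 1/1*7/10, 0/1 + 1/1*1/1) = [7/10, 1/1) <- contains code 751/1000
  emit 'd', narrow to [7/10, 1/1)
Step 2: interval [7/10, 1/1), width = 1/1 - 7/10 = 3/10
  'a': [7/10 + 3/10*0/1, 7/10 + 3/10*1/5) = [7/10, 19/25) <- contains code 751/1000
  'f': [7/10 + 3/10*1/5, 7/10 + 3/10*7/10) = [19/25, 91/100)
  'd': [7/10 + 3/10*7/10, 7/10 + 3/10*1/1) = [91/100, 1/1)
  emit 'a', narrow to [7/10, 19/25)

Answer: 7/10 19/25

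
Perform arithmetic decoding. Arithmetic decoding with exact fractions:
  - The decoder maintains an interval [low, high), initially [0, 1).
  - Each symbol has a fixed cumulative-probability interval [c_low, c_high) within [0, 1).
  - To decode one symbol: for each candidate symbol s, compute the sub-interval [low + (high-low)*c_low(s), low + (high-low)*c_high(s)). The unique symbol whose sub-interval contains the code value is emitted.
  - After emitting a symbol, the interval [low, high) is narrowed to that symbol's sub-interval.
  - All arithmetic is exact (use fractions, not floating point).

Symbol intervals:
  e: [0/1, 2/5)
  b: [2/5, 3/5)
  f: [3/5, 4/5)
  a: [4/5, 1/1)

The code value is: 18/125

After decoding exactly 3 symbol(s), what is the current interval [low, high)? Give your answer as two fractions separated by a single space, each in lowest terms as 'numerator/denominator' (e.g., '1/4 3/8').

Answer: 16/125 4/25

Derivation:
Step 1: interval [0/1, 1/1), width = 1/1 - 0/1 = 1/1
  'e': [0/1 + 1/1*0/1, 0/1 + 1/1*2/5) = [0/1, 2/5) <- contains code 18/125
  'b': [0/1 + 1/1*2/5, 0/1 + 1/1*3/5) = [2/5, 3/5)
  'f': [0/1 + 1/1*3/5, 0/1 + 1/1*4/5) = [3/5, 4/5)
  'a': [0/1 + 1/1*4/5, 0/1 + 1/1*1/1) = [4/5, 1/1)
  emit 'e', narrow to [0/1, 2/5)
Step 2: interval [0/1, 2/5), width = 2/5 - 0/1 = 2/5
  'e': [0/1 + 2/5*0/1, 0/1 + 2/5*2/5) = [0/1, 4/25) <- contains code 18/125
  'b': [0/1 + 2/5*2/5, 0/1 + 2/5*3/5) = [4/25, 6/25)
  'f': [0/1 + 2/5*3/5, 0/1 + 2/5*4/5) = [6/25, 8/25)
  'a': [0/1 + 2/5*4/5, 0/1 + 2/5*1/1) = [8/25, 2/5)
  emit 'e', narrow to [0/1, 4/25)
Step 3: interval [0/1, 4/25), width = 4/25 - 0/1 = 4/25
  'e': [0/1 + 4/25*0/1, 0/1 + 4/25*2/5) = [0/1, 8/125)
  'b': [0/1 + 4/25*2/5, 0/1 + 4/25*3/5) = [8/125, 12/125)
  'f': [0/1 + 4/25*3/5, 0/1 + 4/25*4/5) = [12/125, 16/125)
  'a': [0/1 + 4/25*4/5, 0/1 + 4/25*1/1) = [16/125, 4/25) <- contains code 18/125
  emit 'a', narrow to [16/125, 4/25)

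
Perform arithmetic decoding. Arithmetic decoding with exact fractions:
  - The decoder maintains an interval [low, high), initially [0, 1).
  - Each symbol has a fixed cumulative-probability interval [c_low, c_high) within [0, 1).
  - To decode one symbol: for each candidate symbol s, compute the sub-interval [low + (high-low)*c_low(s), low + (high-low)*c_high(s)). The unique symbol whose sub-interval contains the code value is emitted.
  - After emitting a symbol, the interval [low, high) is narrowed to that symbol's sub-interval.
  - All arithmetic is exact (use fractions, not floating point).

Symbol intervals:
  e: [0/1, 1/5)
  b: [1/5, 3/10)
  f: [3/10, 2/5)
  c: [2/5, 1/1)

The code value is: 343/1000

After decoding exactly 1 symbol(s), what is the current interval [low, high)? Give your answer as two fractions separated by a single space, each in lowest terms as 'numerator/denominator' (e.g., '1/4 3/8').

Answer: 3/10 2/5

Derivation:
Step 1: interval [0/1, 1/1), width = 1/1 - 0/1 = 1/1
  'e': [0/1 + 1/1*0/1, 0/1 + 1/1*1/5) = [0/1, 1/5)
  'b': [0/1 + 1/1*1/5, 0/1 + 1/1*3/10) = [1/5, 3/10)
  'f': [0/1 + 1/1*3/10, 0/1 + 1/1*2/5) = [3/10, 2/5) <- contains code 343/1000
  'c': [0/1 + 1/1*2/5, 0/1 + 1/1*1/1) = [2/5, 1/1)
  emit 'f', narrow to [3/10, 2/5)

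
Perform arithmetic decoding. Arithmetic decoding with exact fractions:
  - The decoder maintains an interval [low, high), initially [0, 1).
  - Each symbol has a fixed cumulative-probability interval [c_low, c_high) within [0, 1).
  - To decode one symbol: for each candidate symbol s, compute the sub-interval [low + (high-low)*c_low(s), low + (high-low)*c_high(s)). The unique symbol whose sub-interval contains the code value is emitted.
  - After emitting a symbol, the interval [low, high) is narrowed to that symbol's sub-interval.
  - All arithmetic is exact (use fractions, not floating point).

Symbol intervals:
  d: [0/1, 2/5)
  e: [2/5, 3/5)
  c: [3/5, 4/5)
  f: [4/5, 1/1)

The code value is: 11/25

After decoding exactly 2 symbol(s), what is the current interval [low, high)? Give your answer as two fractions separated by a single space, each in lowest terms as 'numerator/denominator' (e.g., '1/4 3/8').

Step 1: interval [0/1, 1/1), width = 1/1 - 0/1 = 1/1
  'd': [0/1 + 1/1*0/1, 0/1 + 1/1*2/5) = [0/1, 2/5)
  'e': [0/1 + 1/1*2/5, 0/1 + 1/1*3/5) = [2/5, 3/5) <- contains code 11/25
  'c': [0/1 + 1/1*3/5, 0/1 + 1/1*4/5) = [3/5, 4/5)
  'f': [0/1 + 1/1*4/5, 0/1 + 1/1*1/1) = [4/5, 1/1)
  emit 'e', narrow to [2/5, 3/5)
Step 2: interval [2/5, 3/5), width = 3/5 - 2/5 = 1/5
  'd': [2/5 + 1/5*0/1, 2/5 + 1/5*2/5) = [2/5, 12/25) <- contains code 11/25
  'e': [2/5 + 1/5*2/5, 2/5 + 1/5*3/5) = [12/25, 13/25)
  'c': [2/5 + 1/5*3/5, 2/5 + 1/5*4/5) = [13/25, 14/25)
  'f': [2/5 + 1/5*4/5, 2/5 + 1/5*1/1) = [14/25, 3/5)
  emit 'd', narrow to [2/5, 12/25)

Answer: 2/5 12/25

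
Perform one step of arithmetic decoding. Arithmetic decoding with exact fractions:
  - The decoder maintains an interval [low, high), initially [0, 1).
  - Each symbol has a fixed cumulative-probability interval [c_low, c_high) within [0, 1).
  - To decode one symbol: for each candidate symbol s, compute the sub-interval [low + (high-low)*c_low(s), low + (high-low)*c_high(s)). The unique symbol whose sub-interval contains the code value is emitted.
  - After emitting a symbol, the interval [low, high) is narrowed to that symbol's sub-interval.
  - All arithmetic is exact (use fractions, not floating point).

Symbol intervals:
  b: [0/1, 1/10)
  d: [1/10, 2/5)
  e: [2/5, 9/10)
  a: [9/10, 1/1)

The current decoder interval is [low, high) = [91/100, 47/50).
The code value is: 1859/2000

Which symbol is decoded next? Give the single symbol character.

Interval width = high − low = 47/50 − 91/100 = 3/100
Scaled code = (code − low) / width = (1859/2000 − 91/100) / 3/100 = 13/20
  b: [0/1, 1/10) 
  d: [1/10, 2/5) 
  e: [2/5, 9/10) ← scaled code falls here ✓
  a: [9/10, 1/1) 

Answer: e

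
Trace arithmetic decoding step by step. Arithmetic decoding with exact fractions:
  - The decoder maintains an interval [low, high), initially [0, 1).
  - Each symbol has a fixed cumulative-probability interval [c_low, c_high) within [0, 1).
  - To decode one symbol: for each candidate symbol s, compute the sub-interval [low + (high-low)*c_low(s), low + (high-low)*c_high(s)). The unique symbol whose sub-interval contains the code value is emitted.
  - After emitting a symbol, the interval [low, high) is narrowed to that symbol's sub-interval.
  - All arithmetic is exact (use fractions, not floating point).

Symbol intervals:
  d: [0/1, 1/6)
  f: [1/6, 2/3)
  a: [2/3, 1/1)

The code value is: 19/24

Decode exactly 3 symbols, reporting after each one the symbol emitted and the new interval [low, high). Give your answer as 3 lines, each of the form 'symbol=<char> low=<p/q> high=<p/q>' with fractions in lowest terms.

Step 1: interval [0/1, 1/1), width = 1/1 - 0/1 = 1/1
  'd': [0/1 + 1/1*0/1, 0/1 + 1/1*1/6) = [0/1, 1/6)
  'f': [0/1 + 1/1*1/6, 0/1 + 1/1*2/3) = [1/6, 2/3)
  'a': [0/1 + 1/1*2/3, 0/1 + 1/1*1/1) = [2/3, 1/1) <- contains code 19/24
  emit 'a', narrow to [2/3, 1/1)
Step 2: interval [2/3, 1/1), width = 1/1 - 2/3 = 1/3
  'd': [2/3 + 1/3*0/1, 2/3 + 1/3*1/6) = [2/3, 13/18)
  'f': [2/3 + 1/3*1/6, 2/3 + 1/3*2/3) = [13/18, 8/9) <- contains code 19/24
  'a': [2/3 + 1/3*2/3, 2/3 + 1/3*1/1) = [8/9, 1/1)
  emit 'f', narrow to [13/18, 8/9)
Step 3: interval [13/18, 8/9), width = 8/9 - 13/18 = 1/6
  'd': [13/18 + 1/6*0/1, 13/18 + 1/6*1/6) = [13/18, 3/4)
  'f': [13/18 + 1/6*1/6, 13/18 + 1/6*2/3) = [3/4, 5/6) <- contains code 19/24
  'a': [13/18 + 1/6*2/3, 13/18 + 1/6*1/1) = [5/6, 8/9)
  emit 'f', narrow to [3/4, 5/6)

Answer: symbol=a low=2/3 high=1/1
symbol=f low=13/18 high=8/9
symbol=f low=3/4 high=5/6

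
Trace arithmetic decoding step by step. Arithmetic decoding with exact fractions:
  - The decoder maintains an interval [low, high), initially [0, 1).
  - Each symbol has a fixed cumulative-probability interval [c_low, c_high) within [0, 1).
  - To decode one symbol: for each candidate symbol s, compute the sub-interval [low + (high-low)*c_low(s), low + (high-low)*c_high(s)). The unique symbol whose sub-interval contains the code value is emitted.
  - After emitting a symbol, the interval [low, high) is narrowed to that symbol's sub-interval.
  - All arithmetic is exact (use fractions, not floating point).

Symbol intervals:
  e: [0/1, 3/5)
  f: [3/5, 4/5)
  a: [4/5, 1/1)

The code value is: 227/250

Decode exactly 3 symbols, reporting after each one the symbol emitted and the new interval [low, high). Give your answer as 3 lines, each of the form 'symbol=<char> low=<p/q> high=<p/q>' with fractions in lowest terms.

Answer: symbol=a low=4/5 high=1/1
symbol=e low=4/5 high=23/25
symbol=a low=112/125 high=23/25

Derivation:
Step 1: interval [0/1, 1/1), width = 1/1 - 0/1 = 1/1
  'e': [0/1 + 1/1*0/1, 0/1 + 1/1*3/5) = [0/1, 3/5)
  'f': [0/1 + 1/1*3/5, 0/1 + 1/1*4/5) = [3/5, 4/5)
  'a': [0/1 + 1/1*4/5, 0/1 + 1/1*1/1) = [4/5, 1/1) <- contains code 227/250
  emit 'a', narrow to [4/5, 1/1)
Step 2: interval [4/5, 1/1), width = 1/1 - 4/5 = 1/5
  'e': [4/5 + 1/5*0/1, 4/5 + 1/5*3/5) = [4/5, 23/25) <- contains code 227/250
  'f': [4/5 + 1/5*3/5, 4/5 + 1/5*4/5) = [23/25, 24/25)
  'a': [4/5 + 1/5*4/5, 4/5 + 1/5*1/1) = [24/25, 1/1)
  emit 'e', narrow to [4/5, 23/25)
Step 3: interval [4/5, 23/25), width = 23/25 - 4/5 = 3/25
  'e': [4/5 + 3/25*0/1, 4/5 + 3/25*3/5) = [4/5, 109/125)
  'f': [4/5 + 3/25*3/5, 4/5 + 3/25*4/5) = [109/125, 112/125)
  'a': [4/5 + 3/25*4/5, 4/5 + 3/25*1/1) = [112/125, 23/25) <- contains code 227/250
  emit 'a', narrow to [112/125, 23/25)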